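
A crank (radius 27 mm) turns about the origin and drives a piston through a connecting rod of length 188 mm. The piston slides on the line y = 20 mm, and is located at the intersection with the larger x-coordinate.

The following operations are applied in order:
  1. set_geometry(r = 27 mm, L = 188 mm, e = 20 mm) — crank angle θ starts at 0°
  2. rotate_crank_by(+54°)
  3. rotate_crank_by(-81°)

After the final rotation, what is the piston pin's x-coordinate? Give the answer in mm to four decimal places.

set_geometry: r = 27 mm, L = 188 mm, e = 20 mm; θ ← 0°
rotate_crank_by(+54°): θ ← 0° +54° = 54°
rotate_crank_by(-81°): θ ← 54° -81° = -27°
crank pin P = (r cos θ, r sin θ) = (24.057176, -12.257743)
h = r sin θ − e = -12.257743 − 20 = -32.257743
x = r cos θ + √(L² − h²) = 24.057176 + √(35344.0 − 1040.5620) = 24.057176 + 185.211873 = 209.269049

209.2690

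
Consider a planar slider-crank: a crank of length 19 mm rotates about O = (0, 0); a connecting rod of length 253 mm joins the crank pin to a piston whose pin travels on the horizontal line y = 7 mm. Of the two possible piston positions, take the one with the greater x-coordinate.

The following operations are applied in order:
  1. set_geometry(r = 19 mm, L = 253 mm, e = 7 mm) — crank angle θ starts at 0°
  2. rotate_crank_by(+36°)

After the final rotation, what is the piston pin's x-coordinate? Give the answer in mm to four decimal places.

set_geometry: r = 19 mm, L = 253 mm, e = 7 mm; θ ← 0°
rotate_crank_by(+36°): θ ← 0° +36° = 36°
crank pin P = (r cos θ, r sin θ) = (15.371323, 11.167920)
h = r sin θ − e = 11.167920 − 7 = 4.167920
x = r cos θ + √(L² − h²) = 15.371323 + √(64009.0 − 17.3716) = 15.371323 + 252.965667 = 268.336989

268.3370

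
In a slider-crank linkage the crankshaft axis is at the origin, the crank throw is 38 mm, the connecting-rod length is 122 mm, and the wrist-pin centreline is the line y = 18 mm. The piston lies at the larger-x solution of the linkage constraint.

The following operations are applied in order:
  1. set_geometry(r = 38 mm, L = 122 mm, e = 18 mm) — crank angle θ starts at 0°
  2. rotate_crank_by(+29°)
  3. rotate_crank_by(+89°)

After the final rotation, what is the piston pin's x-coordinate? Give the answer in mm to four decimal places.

103.1648

set_geometry: r = 38 mm, L = 122 mm, e = 18 mm; θ ← 0°
rotate_crank_by(+29°): θ ← 0° +29° = 29°
rotate_crank_by(+89°): θ ← 29° +89° = 118°
crank pin P = (r cos θ, r sin θ) = (-17.839919, 33.552009)
h = r sin θ − e = 33.552009 − 18 = 15.552009
x = r cos θ + √(L² − h²) = -17.839919 + √(14884.0 − 241.8650) = -17.839919 + 121.004690 = 103.164771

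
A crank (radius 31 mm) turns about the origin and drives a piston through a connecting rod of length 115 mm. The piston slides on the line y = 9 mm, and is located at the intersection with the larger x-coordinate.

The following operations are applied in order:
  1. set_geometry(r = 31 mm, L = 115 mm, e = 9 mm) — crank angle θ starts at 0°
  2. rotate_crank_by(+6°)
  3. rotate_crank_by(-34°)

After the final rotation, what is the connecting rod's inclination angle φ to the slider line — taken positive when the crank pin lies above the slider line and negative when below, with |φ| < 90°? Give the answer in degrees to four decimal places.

set_geometry: r = 31 mm, L = 115 mm, e = 9 mm; θ ← 0°
rotate_crank_by(+6°): θ ← 0° +6° = 6°
rotate_crank_by(-34°): θ ← 6° -34° = -28°
crank pin P = (r cos θ, r sin θ) = (27.371375, -14.553618)
h = r sin θ − e = -14.553618 − 9 = -23.553618
sin φ = h / L = -23.553618 / 115 = -0.20481407
φ = arcsin(-0.20481407) = -11.818615°

-11.8186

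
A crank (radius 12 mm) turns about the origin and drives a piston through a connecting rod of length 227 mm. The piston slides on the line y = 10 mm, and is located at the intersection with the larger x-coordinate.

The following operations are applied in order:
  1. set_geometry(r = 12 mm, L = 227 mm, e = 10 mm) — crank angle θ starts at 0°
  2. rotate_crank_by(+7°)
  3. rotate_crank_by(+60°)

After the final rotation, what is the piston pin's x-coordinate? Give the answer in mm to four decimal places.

231.6864

set_geometry: r = 12 mm, L = 227 mm, e = 10 mm; θ ← 0°
rotate_crank_by(+7°): θ ← 0° +7° = 7°
rotate_crank_by(+60°): θ ← 7° +60° = 67°
crank pin P = (r cos θ, r sin θ) = (4.688774, 11.046058)
h = r sin θ − e = 11.046058 − 10 = 1.046058
x = r cos θ + √(L² − h²) = 4.688774 + √(51529.0 − 1.0942) = 4.688774 + 226.997590 = 231.686363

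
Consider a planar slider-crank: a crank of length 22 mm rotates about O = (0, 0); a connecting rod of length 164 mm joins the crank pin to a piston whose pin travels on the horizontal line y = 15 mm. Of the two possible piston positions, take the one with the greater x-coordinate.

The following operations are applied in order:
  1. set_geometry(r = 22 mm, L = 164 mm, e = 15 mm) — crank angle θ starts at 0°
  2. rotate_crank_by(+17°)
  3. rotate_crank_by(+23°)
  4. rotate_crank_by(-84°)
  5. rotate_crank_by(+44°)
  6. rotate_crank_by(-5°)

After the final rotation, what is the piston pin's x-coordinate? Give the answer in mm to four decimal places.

185.0414

set_geometry: r = 22 mm, L = 164 mm, e = 15 mm; θ ← 0°
rotate_crank_by(+17°): θ ← 0° +17° = 17°
rotate_crank_by(+23°): θ ← 17° +23° = 40°
rotate_crank_by(-84°): θ ← 40° -84° = -44°
rotate_crank_by(+44°): θ ← -44° +44° = 0°
rotate_crank_by(-5°): θ ← 0° -5° = -5°
crank pin P = (r cos θ, r sin θ) = (21.916283, -1.917426)
h = r sin θ − e = -1.917426 − 15 = -16.917426
x = r cos θ + √(L² − h²) = 21.916283 + √(26896.0 − 286.1993) = 21.916283 + 163.125107 = 185.041391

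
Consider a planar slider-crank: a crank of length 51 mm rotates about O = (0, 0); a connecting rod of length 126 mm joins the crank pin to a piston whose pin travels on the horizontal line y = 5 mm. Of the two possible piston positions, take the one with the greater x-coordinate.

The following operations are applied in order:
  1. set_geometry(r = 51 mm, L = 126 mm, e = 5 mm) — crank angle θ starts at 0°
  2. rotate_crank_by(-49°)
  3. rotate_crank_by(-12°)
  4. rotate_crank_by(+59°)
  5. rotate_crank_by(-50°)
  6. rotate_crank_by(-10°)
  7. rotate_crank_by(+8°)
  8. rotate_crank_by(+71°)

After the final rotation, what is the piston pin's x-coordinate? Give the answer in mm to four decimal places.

set_geometry: r = 51 mm, L = 126 mm, e = 5 mm; θ ← 0°
rotate_crank_by(-49°): θ ← 0° -49° = -49°
rotate_crank_by(-12°): θ ← -49° -12° = -61°
rotate_crank_by(+59°): θ ← -61° +59° = -2°
rotate_crank_by(-50°): θ ← -2° -50° = -52°
rotate_crank_by(-10°): θ ← -52° -10° = -62°
rotate_crank_by(+8°): θ ← -62° +8° = -54°
rotate_crank_by(+71°): θ ← -54° +71° = 17°
crank pin P = (r cos θ, r sin θ) = (48.771543, 14.910957)
h = r sin θ − e = 14.910957 − 5 = 9.910957
x = r cos θ + √(L² − h²) = 48.771543 + √(15876.0 − 98.2271) = 48.771543 + 125.609605 = 174.381148

174.3811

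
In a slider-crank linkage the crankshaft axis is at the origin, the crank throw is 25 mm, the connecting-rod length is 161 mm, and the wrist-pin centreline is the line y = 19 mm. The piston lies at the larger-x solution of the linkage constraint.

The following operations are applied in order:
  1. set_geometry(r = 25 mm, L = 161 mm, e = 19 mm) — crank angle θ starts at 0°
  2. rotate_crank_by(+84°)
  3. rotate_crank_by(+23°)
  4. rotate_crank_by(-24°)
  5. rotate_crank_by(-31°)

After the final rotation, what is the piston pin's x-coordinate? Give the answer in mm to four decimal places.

set_geometry: r = 25 mm, L = 161 mm, e = 19 mm; θ ← 0°
rotate_crank_by(+84°): θ ← 0° +84° = 84°
rotate_crank_by(+23°): θ ← 84° +23° = 107°
rotate_crank_by(-24°): θ ← 107° -24° = 83°
rotate_crank_by(-31°): θ ← 83° -31° = 52°
crank pin P = (r cos θ, r sin θ) = (15.391537, 19.700269)
h = r sin θ − e = 19.700269 − 19 = 0.700269
x = r cos θ + √(L² − h²) = 15.391537 + √(25921.0 − 0.4904) = 15.391537 + 160.998477 = 176.390014

176.3900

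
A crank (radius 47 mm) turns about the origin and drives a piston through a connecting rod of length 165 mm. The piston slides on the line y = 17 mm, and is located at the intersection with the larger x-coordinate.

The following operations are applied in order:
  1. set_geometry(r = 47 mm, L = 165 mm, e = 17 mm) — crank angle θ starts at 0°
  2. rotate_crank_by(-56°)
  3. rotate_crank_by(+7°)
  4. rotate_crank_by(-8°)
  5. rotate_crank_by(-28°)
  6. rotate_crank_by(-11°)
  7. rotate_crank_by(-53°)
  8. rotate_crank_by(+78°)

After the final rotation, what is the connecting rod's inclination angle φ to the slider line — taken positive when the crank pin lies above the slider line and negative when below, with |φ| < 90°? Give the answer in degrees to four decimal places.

-21.8612

set_geometry: r = 47 mm, L = 165 mm, e = 17 mm; θ ← 0°
rotate_crank_by(-56°): θ ← 0° -56° = -56°
rotate_crank_by(+7°): θ ← -56° +7° = -49°
rotate_crank_by(-8°): θ ← -49° -8° = -57°
rotate_crank_by(-28°): θ ← -57° -28° = -85°
rotate_crank_by(-11°): θ ← -85° -11° = -96°
rotate_crank_by(-53°): θ ← -96° -53° = -149°
rotate_crank_by(+78°): θ ← -149° +78° = -71°
crank pin P = (r cos θ, r sin θ) = (15.301703, -44.439373)
h = r sin θ − e = -44.439373 − 17 = -61.439373
sin φ = h / L = -61.439373 / 165 = -0.37235984
φ = arcsin(-0.37235984) = -21.861228°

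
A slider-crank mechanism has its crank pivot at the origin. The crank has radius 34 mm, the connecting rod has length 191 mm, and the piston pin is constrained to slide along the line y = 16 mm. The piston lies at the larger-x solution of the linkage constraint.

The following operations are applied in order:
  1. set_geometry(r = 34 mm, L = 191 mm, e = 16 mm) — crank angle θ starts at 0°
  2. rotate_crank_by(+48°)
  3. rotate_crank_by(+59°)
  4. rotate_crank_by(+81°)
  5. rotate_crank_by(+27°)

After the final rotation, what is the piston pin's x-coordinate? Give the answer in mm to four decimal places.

set_geometry: r = 34 mm, L = 191 mm, e = 16 mm; θ ← 0°
rotate_crank_by(+48°): θ ← 0° +48° = 48°
rotate_crank_by(+59°): θ ← 48° +59° = 107°
rotate_crank_by(+81°): θ ← 107° +81° = 188°
rotate_crank_by(+27°): θ ← 188° +27° = 215°
crank pin P = (r cos θ, r sin θ) = (-27.851170, -19.501599)
h = r sin θ − e = -19.501599 − 16 = -35.501599
x = r cos θ + √(L² − h²) = -27.851170 + √(36481.0 − 1260.3635) = -27.851170 + 187.671619 = 159.820449

159.8204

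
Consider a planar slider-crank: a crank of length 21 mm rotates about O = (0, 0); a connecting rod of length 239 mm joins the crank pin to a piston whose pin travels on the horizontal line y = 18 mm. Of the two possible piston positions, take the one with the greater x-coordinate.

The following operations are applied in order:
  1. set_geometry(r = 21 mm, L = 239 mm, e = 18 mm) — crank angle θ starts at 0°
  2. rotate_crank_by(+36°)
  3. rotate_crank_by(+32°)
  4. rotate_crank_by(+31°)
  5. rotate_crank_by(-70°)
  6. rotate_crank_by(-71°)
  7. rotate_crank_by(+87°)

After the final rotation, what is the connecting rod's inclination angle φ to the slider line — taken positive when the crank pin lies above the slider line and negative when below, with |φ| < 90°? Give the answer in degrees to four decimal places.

-0.7554

set_geometry: r = 21 mm, L = 239 mm, e = 18 mm; θ ← 0°
rotate_crank_by(+36°): θ ← 0° +36° = 36°
rotate_crank_by(+32°): θ ← 36° +32° = 68°
rotate_crank_by(+31°): θ ← 68° +31° = 99°
rotate_crank_by(-70°): θ ← 99° -70° = 29°
rotate_crank_by(-71°): θ ← 29° -71° = -42°
rotate_crank_by(+87°): θ ← -42° +87° = 45°
crank pin P = (r cos θ, r sin θ) = (14.849242, 14.849242)
h = r sin θ − e = 14.849242 − 18 = -3.150758
sin φ = h / L = -3.150758 / 239 = -0.01318309
φ = arcsin(-0.01318309) = -0.755357°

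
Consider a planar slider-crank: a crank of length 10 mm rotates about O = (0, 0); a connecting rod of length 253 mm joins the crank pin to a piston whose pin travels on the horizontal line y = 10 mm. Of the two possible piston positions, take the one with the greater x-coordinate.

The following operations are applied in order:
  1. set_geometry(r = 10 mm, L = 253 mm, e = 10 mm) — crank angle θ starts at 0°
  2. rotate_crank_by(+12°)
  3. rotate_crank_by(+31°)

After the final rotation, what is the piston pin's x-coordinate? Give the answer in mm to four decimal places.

set_geometry: r = 10 mm, L = 253 mm, e = 10 mm; θ ← 0°
rotate_crank_by(+12°): θ ← 0° +12° = 12°
rotate_crank_by(+31°): θ ← 12° +31° = 43°
crank pin P = (r cos θ, r sin θ) = (7.313537, 6.819984)
h = r sin θ − e = 6.819984 − 10 = -3.180016
x = r cos θ + √(L² − h²) = 7.313537 + √(64009.0 − 10.1125) = 7.313537 + 252.980014 = 260.293551

260.2936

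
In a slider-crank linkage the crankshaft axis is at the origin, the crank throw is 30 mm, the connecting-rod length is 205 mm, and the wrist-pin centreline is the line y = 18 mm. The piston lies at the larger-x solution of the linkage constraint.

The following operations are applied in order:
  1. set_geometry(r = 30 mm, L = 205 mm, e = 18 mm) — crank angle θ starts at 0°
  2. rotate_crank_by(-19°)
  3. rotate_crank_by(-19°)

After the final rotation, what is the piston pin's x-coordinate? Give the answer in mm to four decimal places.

set_geometry: r = 30 mm, L = 205 mm, e = 18 mm; θ ← 0°
rotate_crank_by(-19°): θ ← 0° -19° = -19°
rotate_crank_by(-19°): θ ← -19° -19° = -38°
crank pin P = (r cos θ, r sin θ) = (23.640323, -18.469844)
h = r sin θ − e = -18.469844 − 18 = -36.469844
x = r cos θ + √(L² − h²) = 23.640323 + √(42025.0 − 1330.0495) = 23.640323 + 201.729895 = 225.370217

225.3702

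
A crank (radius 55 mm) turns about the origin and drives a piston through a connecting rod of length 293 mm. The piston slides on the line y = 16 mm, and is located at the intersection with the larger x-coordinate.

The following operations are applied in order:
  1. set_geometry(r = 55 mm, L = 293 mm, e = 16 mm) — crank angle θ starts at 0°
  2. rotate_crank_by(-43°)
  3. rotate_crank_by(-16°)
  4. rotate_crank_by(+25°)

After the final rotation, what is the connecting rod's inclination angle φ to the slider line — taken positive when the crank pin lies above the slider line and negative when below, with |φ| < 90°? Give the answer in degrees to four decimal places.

set_geometry: r = 55 mm, L = 293 mm, e = 16 mm; θ ← 0°
rotate_crank_by(-43°): θ ← 0° -43° = -43°
rotate_crank_by(-16°): θ ← -43° -16° = -59°
rotate_crank_by(+25°): θ ← -59° +25° = -34°
crank pin P = (r cos θ, r sin θ) = (45.597066, -30.755610)
h = r sin θ − e = -30.755610 − 16 = -46.755610
sin φ = h / L = -46.755610 / 293 = -0.15957546
φ = arcsin(-0.15957546) = -9.182255°

-9.1823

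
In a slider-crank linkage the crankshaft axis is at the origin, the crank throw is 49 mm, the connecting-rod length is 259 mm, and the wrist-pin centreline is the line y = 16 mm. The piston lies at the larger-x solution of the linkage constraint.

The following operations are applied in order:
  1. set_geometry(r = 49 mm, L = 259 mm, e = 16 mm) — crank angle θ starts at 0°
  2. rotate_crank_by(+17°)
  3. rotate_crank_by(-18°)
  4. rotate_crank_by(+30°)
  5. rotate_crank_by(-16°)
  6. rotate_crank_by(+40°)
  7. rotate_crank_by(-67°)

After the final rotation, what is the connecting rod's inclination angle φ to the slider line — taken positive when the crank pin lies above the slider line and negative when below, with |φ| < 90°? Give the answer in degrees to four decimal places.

-6.1738

set_geometry: r = 49 mm, L = 259 mm, e = 16 mm; θ ← 0°
rotate_crank_by(+17°): θ ← 0° +17° = 17°
rotate_crank_by(-18°): θ ← 17° -18° = -1°
rotate_crank_by(+30°): θ ← -1° +30° = 29°
rotate_crank_by(-16°): θ ← 29° -16° = 13°
rotate_crank_by(+40°): θ ← 13° +40° = 53°
rotate_crank_by(-67°): θ ← 53° -67° = -14°
crank pin P = (r cos θ, r sin θ) = (47.544491, -11.854173)
h = r sin θ − e = -11.854173 − 16 = -27.854173
sin φ = h / L = -27.854173 / 259 = -0.10754507
φ = arcsin(-0.10754507) = -6.173819°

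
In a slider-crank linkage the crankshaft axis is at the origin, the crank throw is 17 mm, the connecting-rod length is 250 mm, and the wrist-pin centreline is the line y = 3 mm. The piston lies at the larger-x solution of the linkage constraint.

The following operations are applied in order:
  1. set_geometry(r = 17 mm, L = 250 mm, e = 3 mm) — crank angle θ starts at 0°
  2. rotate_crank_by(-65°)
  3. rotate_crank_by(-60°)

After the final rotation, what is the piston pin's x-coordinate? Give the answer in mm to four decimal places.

set_geometry: r = 17 mm, L = 250 mm, e = 3 mm; θ ← 0°
rotate_crank_by(-65°): θ ← 0° -65° = -65°
rotate_crank_by(-60°): θ ← -65° -60° = -125°
crank pin P = (r cos θ, r sin θ) = (-9.750799, -13.925585)
h = r sin θ − e = -13.925585 − 3 = -16.925585
x = r cos θ + √(L² − h²) = -9.750799 + √(62500.0 − 286.4754) = -9.750799 + 249.426391 = 239.675592

239.6756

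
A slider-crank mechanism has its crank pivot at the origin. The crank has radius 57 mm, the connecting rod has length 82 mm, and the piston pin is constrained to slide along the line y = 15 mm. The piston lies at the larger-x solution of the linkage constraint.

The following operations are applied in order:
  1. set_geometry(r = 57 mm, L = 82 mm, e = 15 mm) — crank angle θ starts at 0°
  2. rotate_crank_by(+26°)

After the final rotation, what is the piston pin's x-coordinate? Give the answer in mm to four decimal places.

set_geometry: r = 57 mm, L = 82 mm, e = 15 mm; θ ← 0°
rotate_crank_by(+26°): θ ← 0° +26° = 26°
crank pin P = (r cos θ, r sin θ) = (51.231261, 24.987155)
h = r sin θ − e = 24.987155 − 15 = 9.987155
x = r cos θ + √(L² − h²) = 51.231261 + √(6724.0 − 99.7433) = 51.231261 + 81.389537 = 132.620798

132.6208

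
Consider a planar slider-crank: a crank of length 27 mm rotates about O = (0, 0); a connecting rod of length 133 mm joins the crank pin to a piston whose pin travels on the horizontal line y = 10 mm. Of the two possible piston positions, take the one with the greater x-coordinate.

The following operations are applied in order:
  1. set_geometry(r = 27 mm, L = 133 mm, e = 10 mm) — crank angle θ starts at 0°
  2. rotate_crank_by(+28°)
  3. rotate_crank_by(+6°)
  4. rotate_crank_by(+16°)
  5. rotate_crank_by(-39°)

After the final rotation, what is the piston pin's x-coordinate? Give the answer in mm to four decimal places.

set_geometry: r = 27 mm, L = 133 mm, e = 10 mm; θ ← 0°
rotate_crank_by(+28°): θ ← 0° +28° = 28°
rotate_crank_by(+6°): θ ← 28° +6° = 34°
rotate_crank_by(+16°): θ ← 34° +16° = 50°
rotate_crank_by(-39°): θ ← 50° -39° = 11°
crank pin P = (r cos θ, r sin θ) = (26.503934, 5.151843)
h = r sin θ − e = 5.151843 − 10 = -4.848157
x = r cos θ + √(L² − h²) = 26.503934 + √(17689.0 − 23.5046) = 26.503934 + 132.911607 = 159.415541

159.4155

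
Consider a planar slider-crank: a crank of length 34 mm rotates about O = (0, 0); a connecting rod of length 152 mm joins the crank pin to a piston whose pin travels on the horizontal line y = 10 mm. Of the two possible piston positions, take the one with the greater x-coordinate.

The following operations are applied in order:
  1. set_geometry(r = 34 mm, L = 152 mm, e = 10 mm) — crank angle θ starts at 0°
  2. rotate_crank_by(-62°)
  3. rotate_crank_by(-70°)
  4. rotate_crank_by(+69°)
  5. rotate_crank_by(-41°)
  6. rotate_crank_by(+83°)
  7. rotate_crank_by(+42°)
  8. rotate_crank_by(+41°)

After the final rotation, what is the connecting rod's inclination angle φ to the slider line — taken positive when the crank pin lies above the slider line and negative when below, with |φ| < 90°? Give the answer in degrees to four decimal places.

set_geometry: r = 34 mm, L = 152 mm, e = 10 mm; θ ← 0°
rotate_crank_by(-62°): θ ← 0° -62° = -62°
rotate_crank_by(-70°): θ ← -62° -70° = -132°
rotate_crank_by(+69°): θ ← -132° +69° = -63°
rotate_crank_by(-41°): θ ← -63° -41° = -104°
rotate_crank_by(+83°): θ ← -104° +83° = -21°
rotate_crank_by(+42°): θ ← -21° +42° = 21°
rotate_crank_by(+41°): θ ← 21° +41° = 62°
crank pin P = (r cos θ, r sin θ) = (15.962033, 30.020218)
h = r sin θ − e = 30.020218 − 10 = 20.020218
sin φ = h / L = 20.020218 / 152 = 0.13171196
φ = arcsin(0.13171196) = 7.568531°

7.5685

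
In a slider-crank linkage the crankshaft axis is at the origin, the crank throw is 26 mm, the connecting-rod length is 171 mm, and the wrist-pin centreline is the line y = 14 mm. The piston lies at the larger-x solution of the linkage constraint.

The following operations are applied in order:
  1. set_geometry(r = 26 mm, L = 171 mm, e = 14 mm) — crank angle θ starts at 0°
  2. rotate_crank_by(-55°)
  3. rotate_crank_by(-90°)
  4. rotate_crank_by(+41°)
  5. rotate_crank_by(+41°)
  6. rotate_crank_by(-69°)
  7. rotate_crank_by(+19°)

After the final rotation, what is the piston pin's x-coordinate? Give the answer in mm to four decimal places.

156.5805

set_geometry: r = 26 mm, L = 171 mm, e = 14 mm; θ ← 0°
rotate_crank_by(-55°): θ ← 0° -55° = -55°
rotate_crank_by(-90°): θ ← -55° -90° = -145°
rotate_crank_by(+41°): θ ← -145° +41° = -104°
rotate_crank_by(+41°): θ ← -104° +41° = -63°
rotate_crank_by(-69°): θ ← -63° -69° = -132°
rotate_crank_by(+19°): θ ← -132° +19° = -113°
crank pin P = (r cos θ, r sin θ) = (-10.159009, -23.933126)
h = r sin θ − e = -23.933126 − 14 = -37.933126
x = r cos θ + √(L² − h²) = -10.159009 + √(29241.0 − 1438.9221) = -10.159009 + 166.739551 = 156.580542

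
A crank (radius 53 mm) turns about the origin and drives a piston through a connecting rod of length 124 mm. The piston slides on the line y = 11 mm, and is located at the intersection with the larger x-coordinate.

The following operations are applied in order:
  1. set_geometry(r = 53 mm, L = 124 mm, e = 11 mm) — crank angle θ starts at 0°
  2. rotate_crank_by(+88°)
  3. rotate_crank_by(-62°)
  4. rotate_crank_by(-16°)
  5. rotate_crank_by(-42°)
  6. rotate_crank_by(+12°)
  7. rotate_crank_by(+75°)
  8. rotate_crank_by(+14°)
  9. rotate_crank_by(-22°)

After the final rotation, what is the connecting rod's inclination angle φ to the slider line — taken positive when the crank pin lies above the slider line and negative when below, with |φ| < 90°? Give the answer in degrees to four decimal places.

set_geometry: r = 53 mm, L = 124 mm, e = 11 mm; θ ← 0°
rotate_crank_by(+88°): θ ← 0° +88° = 88°
rotate_crank_by(-62°): θ ← 88° -62° = 26°
rotate_crank_by(-16°): θ ← 26° -16° = 10°
rotate_crank_by(-42°): θ ← 10° -42° = -32°
rotate_crank_by(+12°): θ ← -32° +12° = -20°
rotate_crank_by(+75°): θ ← -20° +75° = 55°
rotate_crank_by(+14°): θ ← 55° +14° = 69°
rotate_crank_by(-22°): θ ← 69° -22° = 47°
crank pin P = (r cos θ, r sin θ) = (36.145913, 38.761746)
h = r sin θ − e = 38.761746 − 11 = 27.761746
sin φ = h / L = 27.761746 / 124 = 0.22388505
φ = arcsin(0.22388505) = 12.937324°

12.9373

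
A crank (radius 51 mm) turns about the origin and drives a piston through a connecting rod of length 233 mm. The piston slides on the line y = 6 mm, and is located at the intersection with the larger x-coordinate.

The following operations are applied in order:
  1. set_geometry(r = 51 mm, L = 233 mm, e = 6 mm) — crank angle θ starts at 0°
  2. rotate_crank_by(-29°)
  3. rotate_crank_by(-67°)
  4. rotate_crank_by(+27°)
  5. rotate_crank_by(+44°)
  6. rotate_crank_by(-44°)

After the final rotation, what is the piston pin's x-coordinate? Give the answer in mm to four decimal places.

set_geometry: r = 51 mm, L = 233 mm, e = 6 mm; θ ← 0°
rotate_crank_by(-29°): θ ← 0° -29° = -29°
rotate_crank_by(-67°): θ ← -29° -67° = -96°
rotate_crank_by(+27°): θ ← -96° +27° = -69°
rotate_crank_by(+44°): θ ← -69° +44° = -25°
rotate_crank_by(-44°): θ ← -25° -44° = -69°
crank pin P = (r cos θ, r sin θ) = (18.276765, -47.612602)
h = r sin θ − e = -47.612602 − 6 = -53.612602
x = r cos θ + √(L² − h²) = 18.276765 + √(54289.0 − 2874.3111) = 18.276765 + 226.748074 = 245.024839

245.0248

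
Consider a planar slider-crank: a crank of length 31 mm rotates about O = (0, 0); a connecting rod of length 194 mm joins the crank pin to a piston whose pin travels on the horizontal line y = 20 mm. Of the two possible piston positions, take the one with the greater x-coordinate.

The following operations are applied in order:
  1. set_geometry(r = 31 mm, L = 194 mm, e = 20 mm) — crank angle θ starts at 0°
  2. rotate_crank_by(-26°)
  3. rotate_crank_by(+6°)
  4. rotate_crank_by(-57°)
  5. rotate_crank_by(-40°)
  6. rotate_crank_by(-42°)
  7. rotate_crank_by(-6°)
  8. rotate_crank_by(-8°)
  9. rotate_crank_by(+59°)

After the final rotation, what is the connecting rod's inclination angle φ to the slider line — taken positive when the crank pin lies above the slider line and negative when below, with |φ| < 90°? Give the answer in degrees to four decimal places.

set_geometry: r = 31 mm, L = 194 mm, e = 20 mm; θ ← 0°
rotate_crank_by(-26°): θ ← 0° -26° = -26°
rotate_crank_by(+6°): θ ← -26° +6° = -20°
rotate_crank_by(-57°): θ ← -20° -57° = -77°
rotate_crank_by(-40°): θ ← -77° -40° = -117°
rotate_crank_by(-42°): θ ← -117° -42° = -159°
rotate_crank_by(-6°): θ ← -159° -6° = -165°
rotate_crank_by(-8°): θ ← -165° -8° = -173°
rotate_crank_by(+59°): θ ← -173° +59° = -114°
crank pin P = (r cos θ, r sin θ) = (-12.608836, -28.319909)
h = r sin θ − e = -28.319909 − 20 = -48.319909
sin φ = h / L = -48.319909 / 194 = -0.24907170
φ = arcsin(-0.24907170) = -14.422587°

-14.4226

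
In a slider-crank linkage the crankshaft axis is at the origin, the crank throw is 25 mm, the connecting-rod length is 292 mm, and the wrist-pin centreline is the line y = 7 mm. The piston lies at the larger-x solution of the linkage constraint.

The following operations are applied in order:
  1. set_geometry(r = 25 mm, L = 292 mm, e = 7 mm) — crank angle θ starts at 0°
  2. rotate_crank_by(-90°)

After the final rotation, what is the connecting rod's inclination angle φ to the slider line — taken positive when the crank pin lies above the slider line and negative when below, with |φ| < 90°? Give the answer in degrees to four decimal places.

-6.2916

set_geometry: r = 25 mm, L = 292 mm, e = 7 mm; θ ← 0°
rotate_crank_by(-90°): θ ← 0° -90° = -90°
crank pin P = (r cos θ, r sin θ) = (0.000000, -25.000000)
h = r sin θ − e = -25.000000 − 7 = -32.000000
sin φ = h / L = -32.000000 / 292 = -0.10958904
φ = arcsin(-0.10958904) = -6.291626°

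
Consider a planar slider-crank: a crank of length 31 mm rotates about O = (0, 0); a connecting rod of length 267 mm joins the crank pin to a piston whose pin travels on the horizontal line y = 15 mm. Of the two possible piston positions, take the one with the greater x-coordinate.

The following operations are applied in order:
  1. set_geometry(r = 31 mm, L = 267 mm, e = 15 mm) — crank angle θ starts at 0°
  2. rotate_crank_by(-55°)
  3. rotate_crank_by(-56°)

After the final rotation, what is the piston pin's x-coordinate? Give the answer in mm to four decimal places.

set_geometry: r = 31 mm, L = 267 mm, e = 15 mm; θ ← 0°
rotate_crank_by(-55°): θ ← 0° -55° = -55°
rotate_crank_by(-56°): θ ← -55° -56° = -111°
crank pin P = (r cos θ, r sin θ) = (-11.109406, -28.940993)
h = r sin θ − e = -28.940993 − 15 = -43.940993
x = r cos θ + √(L² − h²) = -11.109406 + √(71289.0 − 1930.8109) = -11.109406 + 263.359430 = 252.250023

252.2500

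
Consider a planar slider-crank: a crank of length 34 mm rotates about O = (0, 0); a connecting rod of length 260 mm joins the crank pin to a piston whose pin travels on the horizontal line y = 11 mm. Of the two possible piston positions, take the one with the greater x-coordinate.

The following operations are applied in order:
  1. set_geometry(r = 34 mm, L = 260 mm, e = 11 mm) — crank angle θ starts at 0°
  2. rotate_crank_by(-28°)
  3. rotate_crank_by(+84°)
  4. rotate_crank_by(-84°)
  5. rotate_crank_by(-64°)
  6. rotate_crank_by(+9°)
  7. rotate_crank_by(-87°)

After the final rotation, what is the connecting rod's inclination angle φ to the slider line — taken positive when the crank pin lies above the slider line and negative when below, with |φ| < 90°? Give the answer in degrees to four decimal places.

set_geometry: r = 34 mm, L = 260 mm, e = 11 mm; θ ← 0°
rotate_crank_by(-28°): θ ← 0° -28° = -28°
rotate_crank_by(+84°): θ ← -28° +84° = 56°
rotate_crank_by(-84°): θ ← 56° -84° = -28°
rotate_crank_by(-64°): θ ← -28° -64° = -92°
rotate_crank_by(+9°): θ ← -92° +9° = -83°
rotate_crank_by(-87°): θ ← -83° -87° = -170°
crank pin P = (r cos θ, r sin θ) = (-33.483464, -5.904038)
h = r sin θ − e = -5.904038 − 11 = -16.904038
sin φ = h / L = -16.904038 / 260 = -0.06501553
φ = arcsin(-0.06501553) = -3.727745°

-3.7277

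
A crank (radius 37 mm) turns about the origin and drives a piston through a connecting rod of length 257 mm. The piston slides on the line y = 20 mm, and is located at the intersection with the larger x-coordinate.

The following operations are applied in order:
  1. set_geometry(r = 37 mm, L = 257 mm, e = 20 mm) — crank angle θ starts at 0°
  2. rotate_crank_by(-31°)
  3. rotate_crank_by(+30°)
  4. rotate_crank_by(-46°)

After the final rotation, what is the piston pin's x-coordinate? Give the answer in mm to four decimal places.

set_geometry: r = 37 mm, L = 257 mm, e = 20 mm; θ ← 0°
rotate_crank_by(-31°): θ ← 0° -31° = -31°
rotate_crank_by(+30°): θ ← -31° +30° = -1°
rotate_crank_by(-46°): θ ← -1° -46° = -47°
crank pin P = (r cos θ, r sin θ) = (25.233939, -27.060087)
h = r sin θ − e = -27.060087 − 20 = -47.060087
x = r cos θ + √(L² − h²) = 25.233939 + √(66049.0 − 2214.6518) = 25.233939 + 252.654603 = 277.888542

277.8885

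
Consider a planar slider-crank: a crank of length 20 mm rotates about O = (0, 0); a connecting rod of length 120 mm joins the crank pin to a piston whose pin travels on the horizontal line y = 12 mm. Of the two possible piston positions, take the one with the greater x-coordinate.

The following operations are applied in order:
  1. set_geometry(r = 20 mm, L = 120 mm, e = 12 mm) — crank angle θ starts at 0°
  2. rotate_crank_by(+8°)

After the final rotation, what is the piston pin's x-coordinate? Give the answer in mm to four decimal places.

set_geometry: r = 20 mm, L = 120 mm, e = 12 mm; θ ← 0°
rotate_crank_by(+8°): θ ← 0° +8° = 8°
crank pin P = (r cos θ, r sin θ) = (19.805361, 2.783462)
h = r sin θ − e = 2.783462 − 12 = -9.216538
x = r cos θ + √(L² − h²) = 19.805361 + √(14400.0 − 84.9446) = 19.805361 + 119.645541 = 139.450902

139.4509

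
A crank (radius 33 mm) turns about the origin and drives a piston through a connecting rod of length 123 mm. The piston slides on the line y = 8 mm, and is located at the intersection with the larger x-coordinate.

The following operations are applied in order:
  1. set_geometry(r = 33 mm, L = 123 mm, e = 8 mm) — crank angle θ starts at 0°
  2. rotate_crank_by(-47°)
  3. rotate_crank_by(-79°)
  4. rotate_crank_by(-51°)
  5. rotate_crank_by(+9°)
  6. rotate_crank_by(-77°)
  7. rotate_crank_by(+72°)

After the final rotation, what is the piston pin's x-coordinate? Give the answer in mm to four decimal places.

89.6571

set_geometry: r = 33 mm, L = 123 mm, e = 8 mm; θ ← 0°
rotate_crank_by(-47°): θ ← 0° -47° = -47°
rotate_crank_by(-79°): θ ← -47° -79° = -126°
rotate_crank_by(-51°): θ ← -126° -51° = -177°
rotate_crank_by(+9°): θ ← -177° +9° = -168°
rotate_crank_by(-77°): θ ← -168° -77° = -245°
rotate_crank_by(+72°): θ ← -245° +72° = -173°
crank pin P = (r cos θ, r sin θ) = (-32.754023, -4.021688)
h = r sin θ − e = -4.021688 − 8 = -12.021688
x = r cos θ + √(L² − h²) = -32.754023 + √(15129.0 − 144.5210) = -32.754023 + 122.411107 = 89.657084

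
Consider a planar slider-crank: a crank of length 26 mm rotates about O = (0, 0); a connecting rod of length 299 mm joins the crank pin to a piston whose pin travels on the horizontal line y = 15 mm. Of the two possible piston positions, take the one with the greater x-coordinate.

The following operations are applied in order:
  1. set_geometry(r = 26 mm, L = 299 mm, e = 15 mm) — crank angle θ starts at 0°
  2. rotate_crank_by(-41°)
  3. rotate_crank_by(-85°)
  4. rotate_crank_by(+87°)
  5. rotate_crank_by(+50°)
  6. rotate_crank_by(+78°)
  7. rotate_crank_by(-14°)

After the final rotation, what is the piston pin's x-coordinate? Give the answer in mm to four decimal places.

305.5582

set_geometry: r = 26 mm, L = 299 mm, e = 15 mm; θ ← 0°
rotate_crank_by(-41°): θ ← 0° -41° = -41°
rotate_crank_by(-85°): θ ← -41° -85° = -126°
rotate_crank_by(+87°): θ ← -126° +87° = -39°
rotate_crank_by(+50°): θ ← -39° +50° = 11°
rotate_crank_by(+78°): θ ← 11° +78° = 89°
rotate_crank_by(-14°): θ ← 89° -14° = 75°
crank pin P = (r cos θ, r sin θ) = (6.729295, 25.114071)
h = r sin θ − e = 25.114071 − 15 = 10.114071
x = r cos θ + √(L² − h²) = 6.729295 + √(89401.0 − 102.2944) = 6.729295 + 298.828890 = 305.558185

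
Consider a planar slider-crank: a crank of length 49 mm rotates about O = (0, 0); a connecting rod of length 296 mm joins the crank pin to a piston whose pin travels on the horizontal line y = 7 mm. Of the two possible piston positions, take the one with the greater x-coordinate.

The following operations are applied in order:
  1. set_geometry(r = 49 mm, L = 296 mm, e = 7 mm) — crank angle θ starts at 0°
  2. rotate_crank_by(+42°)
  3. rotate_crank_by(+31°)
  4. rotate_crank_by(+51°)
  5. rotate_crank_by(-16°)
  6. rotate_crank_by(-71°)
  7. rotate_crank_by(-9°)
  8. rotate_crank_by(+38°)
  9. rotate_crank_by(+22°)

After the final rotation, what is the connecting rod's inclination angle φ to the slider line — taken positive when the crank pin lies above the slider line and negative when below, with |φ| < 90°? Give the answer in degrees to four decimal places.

set_geometry: r = 49 mm, L = 296 mm, e = 7 mm; θ ← 0°
rotate_crank_by(+42°): θ ← 0° +42° = 42°
rotate_crank_by(+31°): θ ← 42° +31° = 73°
rotate_crank_by(+51°): θ ← 73° +51° = 124°
rotate_crank_by(-16°): θ ← 124° -16° = 108°
rotate_crank_by(-71°): θ ← 108° -71° = 37°
rotate_crank_by(-9°): θ ← 37° -9° = 28°
rotate_crank_by(+38°): θ ← 28° +38° = 66°
rotate_crank_by(+22°): θ ← 66° +22° = 88°
crank pin P = (r cos θ, r sin θ) = (1.710075, 48.970151)
h = r sin θ − e = 48.970151 − 7 = 41.970151
sin φ = h / L = 41.970151 / 296 = 0.14179105
φ = arcsin(0.14179105) = 8.151500°

8.1515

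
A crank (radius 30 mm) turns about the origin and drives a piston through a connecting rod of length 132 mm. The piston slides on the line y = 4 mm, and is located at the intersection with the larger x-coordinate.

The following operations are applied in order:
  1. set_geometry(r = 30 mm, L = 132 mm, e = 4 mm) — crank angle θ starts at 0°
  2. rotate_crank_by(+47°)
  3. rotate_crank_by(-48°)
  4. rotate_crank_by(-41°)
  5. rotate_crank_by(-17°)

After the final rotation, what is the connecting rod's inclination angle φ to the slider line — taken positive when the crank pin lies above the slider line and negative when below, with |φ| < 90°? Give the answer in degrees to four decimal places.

-13.0096

set_geometry: r = 30 mm, L = 132 mm, e = 4 mm; θ ← 0°
rotate_crank_by(+47°): θ ← 0° +47° = 47°
rotate_crank_by(-48°): θ ← 47° -48° = -1°
rotate_crank_by(-41°): θ ← -1° -41° = -42°
rotate_crank_by(-17°): θ ← -42° -17° = -59°
crank pin P = (r cos θ, r sin θ) = (15.451142, -25.715019)
h = r sin θ − e = -25.715019 − 4 = -29.715019
sin φ = h / L = -29.715019 / 132 = -0.22511378
φ = arcsin(-0.22511378) = -13.009569°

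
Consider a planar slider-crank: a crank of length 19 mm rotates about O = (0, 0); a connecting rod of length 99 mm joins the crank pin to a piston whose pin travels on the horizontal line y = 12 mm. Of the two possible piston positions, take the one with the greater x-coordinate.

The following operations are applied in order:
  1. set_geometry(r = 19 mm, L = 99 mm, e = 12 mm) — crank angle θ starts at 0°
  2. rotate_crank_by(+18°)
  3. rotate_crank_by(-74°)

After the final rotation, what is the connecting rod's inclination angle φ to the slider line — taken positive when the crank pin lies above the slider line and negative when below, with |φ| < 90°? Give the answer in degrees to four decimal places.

set_geometry: r = 19 mm, L = 99 mm, e = 12 mm; θ ← 0°
rotate_crank_by(+18°): θ ← 0° +18° = 18°
rotate_crank_by(-74°): θ ← 18° -74° = -56°
crank pin P = (r cos θ, r sin θ) = (10.624665, -15.751714)
h = r sin θ − e = -15.751714 − 12 = -27.751714
sin φ = h / L = -27.751714 / 99 = -0.28032034
φ = arcsin(-0.28032034) = -16.279325°

-16.2793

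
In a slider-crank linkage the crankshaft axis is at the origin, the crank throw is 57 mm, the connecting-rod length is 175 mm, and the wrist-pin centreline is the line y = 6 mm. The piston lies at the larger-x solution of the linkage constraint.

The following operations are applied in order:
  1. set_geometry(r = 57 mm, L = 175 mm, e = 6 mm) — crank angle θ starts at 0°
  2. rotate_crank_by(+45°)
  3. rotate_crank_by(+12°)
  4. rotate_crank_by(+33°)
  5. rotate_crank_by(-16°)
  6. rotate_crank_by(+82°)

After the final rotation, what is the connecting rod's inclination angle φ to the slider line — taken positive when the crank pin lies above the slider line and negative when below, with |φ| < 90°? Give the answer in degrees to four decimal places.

5.6352

set_geometry: r = 57 mm, L = 175 mm, e = 6 mm; θ ← 0°
rotate_crank_by(+45°): θ ← 0° +45° = 45°
rotate_crank_by(+12°): θ ← 45° +12° = 57°
rotate_crank_by(+33°): θ ← 57° +33° = 90°
rotate_crank_by(-16°): θ ← 90° -16° = 74°
rotate_crank_by(+82°): θ ← 74° +82° = 156°
crank pin P = (r cos θ, r sin θ) = (-52.072091, 23.183989)
h = r sin θ − e = 23.183989 − 6 = 17.183989
sin φ = h / L = 17.183989 / 175 = 0.09819422
φ = arcsin(0.09819422) = 5.635195°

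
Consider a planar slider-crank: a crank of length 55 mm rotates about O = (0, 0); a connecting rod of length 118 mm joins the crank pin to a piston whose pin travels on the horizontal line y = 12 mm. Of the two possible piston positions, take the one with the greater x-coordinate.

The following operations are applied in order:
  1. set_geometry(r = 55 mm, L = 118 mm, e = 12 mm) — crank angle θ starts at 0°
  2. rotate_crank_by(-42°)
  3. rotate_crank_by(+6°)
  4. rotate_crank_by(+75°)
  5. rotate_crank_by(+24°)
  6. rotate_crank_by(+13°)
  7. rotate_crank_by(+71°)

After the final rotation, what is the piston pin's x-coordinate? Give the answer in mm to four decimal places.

set_geometry: r = 55 mm, L = 118 mm, e = 12 mm; θ ← 0°
rotate_crank_by(-42°): θ ← 0° -42° = -42°
rotate_crank_by(+6°): θ ← -42° +6° = -36°
rotate_crank_by(+75°): θ ← -36° +75° = 39°
rotate_crank_by(+24°): θ ← 39° +24° = 63°
rotate_crank_by(+13°): θ ← 63° +13° = 76°
rotate_crank_by(+71°): θ ← 76° +71° = 147°
crank pin P = (r cos θ, r sin θ) = (-46.126881, 29.955147)
h = r sin θ − e = 29.955147 − 12 = 17.955147
x = r cos θ + √(L² − h²) = -46.126881 + √(13924.0 − 322.3873) = -46.126881 + 116.625952 = 70.499071

70.4991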